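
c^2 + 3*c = c*(c + 3)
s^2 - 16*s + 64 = (s - 8)^2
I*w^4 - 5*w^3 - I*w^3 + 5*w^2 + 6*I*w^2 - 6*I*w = w*(w - I)*(w + 6*I)*(I*w - I)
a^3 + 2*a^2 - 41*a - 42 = (a - 6)*(a + 1)*(a + 7)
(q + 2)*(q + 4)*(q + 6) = q^3 + 12*q^2 + 44*q + 48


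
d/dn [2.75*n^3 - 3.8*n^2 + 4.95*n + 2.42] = 8.25*n^2 - 7.6*n + 4.95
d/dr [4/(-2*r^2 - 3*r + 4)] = 4*(4*r + 3)/(2*r^2 + 3*r - 4)^2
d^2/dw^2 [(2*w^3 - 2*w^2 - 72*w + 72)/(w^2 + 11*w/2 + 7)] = 8*(-29*w^3 + 978*w^2 + 5988*w + 8696)/(8*w^6 + 132*w^5 + 894*w^4 + 3179*w^3 + 6258*w^2 + 6468*w + 2744)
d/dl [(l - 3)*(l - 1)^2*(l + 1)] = 4*l^3 - 12*l^2 + 4*l + 4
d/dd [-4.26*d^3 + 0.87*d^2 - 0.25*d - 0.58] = -12.78*d^2 + 1.74*d - 0.25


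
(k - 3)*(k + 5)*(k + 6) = k^3 + 8*k^2 - 3*k - 90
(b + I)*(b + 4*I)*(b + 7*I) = b^3 + 12*I*b^2 - 39*b - 28*I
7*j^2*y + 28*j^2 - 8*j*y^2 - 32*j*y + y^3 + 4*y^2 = (-7*j + y)*(-j + y)*(y + 4)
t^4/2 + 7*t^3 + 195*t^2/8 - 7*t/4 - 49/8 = (t/2 + 1/4)*(t - 1/2)*(t + 7)^2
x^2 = x^2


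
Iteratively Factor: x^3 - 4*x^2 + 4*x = (x - 2)*(x^2 - 2*x) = x*(x - 2)*(x - 2)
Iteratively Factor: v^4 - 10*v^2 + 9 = (v - 1)*(v^3 + v^2 - 9*v - 9) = (v - 3)*(v - 1)*(v^2 + 4*v + 3) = (v - 3)*(v - 1)*(v + 1)*(v + 3)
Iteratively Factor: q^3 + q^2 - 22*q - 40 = (q - 5)*(q^2 + 6*q + 8) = (q - 5)*(q + 4)*(q + 2)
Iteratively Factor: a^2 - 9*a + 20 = (a - 5)*(a - 4)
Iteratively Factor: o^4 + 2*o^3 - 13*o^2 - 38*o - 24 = (o - 4)*(o^3 + 6*o^2 + 11*o + 6) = (o - 4)*(o + 1)*(o^2 + 5*o + 6) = (o - 4)*(o + 1)*(o + 2)*(o + 3)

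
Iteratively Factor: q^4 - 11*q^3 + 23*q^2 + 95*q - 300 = (q - 5)*(q^3 - 6*q^2 - 7*q + 60) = (q - 5)*(q + 3)*(q^2 - 9*q + 20) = (q - 5)*(q - 4)*(q + 3)*(q - 5)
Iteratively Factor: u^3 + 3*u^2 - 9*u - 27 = (u + 3)*(u^2 - 9) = (u + 3)^2*(u - 3)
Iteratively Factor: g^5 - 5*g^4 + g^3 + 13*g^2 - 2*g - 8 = (g - 1)*(g^4 - 4*g^3 - 3*g^2 + 10*g + 8) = (g - 4)*(g - 1)*(g^3 - 3*g - 2) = (g - 4)*(g - 1)*(g + 1)*(g^2 - g - 2) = (g - 4)*(g - 2)*(g - 1)*(g + 1)*(g + 1)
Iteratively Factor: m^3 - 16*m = (m + 4)*(m^2 - 4*m) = m*(m + 4)*(m - 4)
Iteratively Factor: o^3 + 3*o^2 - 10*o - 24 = (o - 3)*(o^2 + 6*o + 8) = (o - 3)*(o + 2)*(o + 4)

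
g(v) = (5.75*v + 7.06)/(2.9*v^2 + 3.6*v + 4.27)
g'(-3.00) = -0.07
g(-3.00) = -0.52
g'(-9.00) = -0.02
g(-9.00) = -0.22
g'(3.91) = -0.11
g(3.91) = 0.47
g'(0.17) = -0.34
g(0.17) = 1.62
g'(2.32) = -0.23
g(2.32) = 0.72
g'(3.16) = -0.15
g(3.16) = 0.57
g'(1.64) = -0.35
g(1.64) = 0.92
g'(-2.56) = -0.03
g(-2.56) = -0.54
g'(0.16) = -0.32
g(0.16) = 1.62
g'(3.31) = -0.14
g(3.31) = 0.54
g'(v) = (-5.8*v - 3.6)*(5.75*v + 7.06)/(2.9*v^2 + 3.6*v + 4.27)^2 + 5.75/(2.9*v^2 + 3.6*v + 4.27) = (16.675*v^2 + 20.7*v - (5.75*v + 7.06)*(5.8*v + 3.6) + 24.5525)/(2.9*v^2 + 3.6*v + 4.27)^2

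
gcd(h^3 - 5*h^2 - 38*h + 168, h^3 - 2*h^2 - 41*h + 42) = h^2 - h - 42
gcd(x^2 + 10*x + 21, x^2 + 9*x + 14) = x + 7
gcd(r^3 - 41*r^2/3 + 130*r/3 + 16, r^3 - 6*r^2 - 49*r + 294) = r - 6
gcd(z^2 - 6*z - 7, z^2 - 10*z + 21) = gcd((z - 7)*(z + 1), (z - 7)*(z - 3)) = z - 7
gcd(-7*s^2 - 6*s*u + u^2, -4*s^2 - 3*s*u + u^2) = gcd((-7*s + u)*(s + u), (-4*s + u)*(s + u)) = s + u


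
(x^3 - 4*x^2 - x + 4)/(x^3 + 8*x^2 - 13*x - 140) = (x^2 - 1)/(x^2 + 12*x + 35)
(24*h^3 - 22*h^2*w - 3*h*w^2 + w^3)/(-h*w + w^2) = -24*h^2/w - 2*h + w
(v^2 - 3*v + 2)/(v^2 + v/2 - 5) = 2*(v - 1)/(2*v + 5)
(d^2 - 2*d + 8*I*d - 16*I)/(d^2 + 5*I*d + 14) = (d^2 + d*(-2 + 8*I) - 16*I)/(d^2 + 5*I*d + 14)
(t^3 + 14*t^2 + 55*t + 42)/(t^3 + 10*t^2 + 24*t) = (t^2 + 8*t + 7)/(t*(t + 4))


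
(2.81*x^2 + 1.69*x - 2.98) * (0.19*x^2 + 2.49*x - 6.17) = 0.5339*x^4 + 7.318*x^3 - 13.6958*x^2 - 17.8475*x + 18.3866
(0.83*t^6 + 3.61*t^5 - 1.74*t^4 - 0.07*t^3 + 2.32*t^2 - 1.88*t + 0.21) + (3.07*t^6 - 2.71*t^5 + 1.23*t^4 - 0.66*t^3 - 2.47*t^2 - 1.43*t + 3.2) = 3.9*t^6 + 0.9*t^5 - 0.51*t^4 - 0.73*t^3 - 0.15*t^2 - 3.31*t + 3.41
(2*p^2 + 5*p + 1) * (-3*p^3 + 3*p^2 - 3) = -6*p^5 - 9*p^4 + 12*p^3 - 3*p^2 - 15*p - 3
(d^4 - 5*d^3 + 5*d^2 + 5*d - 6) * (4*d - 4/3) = 4*d^5 - 64*d^4/3 + 80*d^3/3 + 40*d^2/3 - 92*d/3 + 8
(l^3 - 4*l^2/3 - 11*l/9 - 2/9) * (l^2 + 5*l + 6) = l^5 + 11*l^4/3 - 17*l^3/9 - 43*l^2/3 - 76*l/9 - 4/3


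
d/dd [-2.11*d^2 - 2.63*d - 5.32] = -4.22*d - 2.63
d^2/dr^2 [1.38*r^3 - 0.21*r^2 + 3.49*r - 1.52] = 8.28*r - 0.42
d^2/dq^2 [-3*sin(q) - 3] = 3*sin(q)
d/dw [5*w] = 5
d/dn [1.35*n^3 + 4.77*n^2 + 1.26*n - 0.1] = 4.05*n^2 + 9.54*n + 1.26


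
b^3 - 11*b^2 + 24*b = b*(b - 8)*(b - 3)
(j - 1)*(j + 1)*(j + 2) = j^3 + 2*j^2 - j - 2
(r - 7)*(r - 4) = r^2 - 11*r + 28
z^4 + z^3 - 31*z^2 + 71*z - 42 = (z - 3)*(z - 2)*(z - 1)*(z + 7)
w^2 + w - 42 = (w - 6)*(w + 7)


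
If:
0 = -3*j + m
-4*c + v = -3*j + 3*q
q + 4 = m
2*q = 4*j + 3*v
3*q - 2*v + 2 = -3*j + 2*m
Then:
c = 1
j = 1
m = 3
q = -1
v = -2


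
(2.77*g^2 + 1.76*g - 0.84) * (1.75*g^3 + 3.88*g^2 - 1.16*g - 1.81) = 4.8475*g^5 + 13.8276*g^4 + 2.1456*g^3 - 10.3145*g^2 - 2.2112*g + 1.5204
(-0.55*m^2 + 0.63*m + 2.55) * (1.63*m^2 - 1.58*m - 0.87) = -0.8965*m^4 + 1.8959*m^3 + 3.6396*m^2 - 4.5771*m - 2.2185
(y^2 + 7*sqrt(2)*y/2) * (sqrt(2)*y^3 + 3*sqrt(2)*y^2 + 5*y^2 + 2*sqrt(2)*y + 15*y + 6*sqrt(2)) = sqrt(2)*y^5 + 3*sqrt(2)*y^4 + 12*y^4 + 39*sqrt(2)*y^3/2 + 36*y^3 + 14*y^2 + 117*sqrt(2)*y^2/2 + 42*y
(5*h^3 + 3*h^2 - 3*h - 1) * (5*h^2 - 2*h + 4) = 25*h^5 + 5*h^4 - h^3 + 13*h^2 - 10*h - 4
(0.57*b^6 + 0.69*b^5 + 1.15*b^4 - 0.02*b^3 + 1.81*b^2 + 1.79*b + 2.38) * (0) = 0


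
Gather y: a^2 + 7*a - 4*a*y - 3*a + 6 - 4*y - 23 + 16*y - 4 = a^2 + 4*a + y*(12 - 4*a) - 21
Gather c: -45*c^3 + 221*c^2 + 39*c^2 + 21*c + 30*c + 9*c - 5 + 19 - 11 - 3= -45*c^3 + 260*c^2 + 60*c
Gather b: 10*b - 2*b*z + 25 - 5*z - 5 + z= b*(10 - 2*z) - 4*z + 20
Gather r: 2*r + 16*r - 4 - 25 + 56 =18*r + 27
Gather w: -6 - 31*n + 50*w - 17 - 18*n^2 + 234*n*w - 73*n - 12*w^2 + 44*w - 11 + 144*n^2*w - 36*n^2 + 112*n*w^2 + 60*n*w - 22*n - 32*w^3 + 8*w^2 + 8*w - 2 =-54*n^2 - 126*n - 32*w^3 + w^2*(112*n - 4) + w*(144*n^2 + 294*n + 102) - 36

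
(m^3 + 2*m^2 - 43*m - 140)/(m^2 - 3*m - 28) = m + 5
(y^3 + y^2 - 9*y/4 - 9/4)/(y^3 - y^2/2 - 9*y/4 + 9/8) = 2*(y + 1)/(2*y - 1)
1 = 1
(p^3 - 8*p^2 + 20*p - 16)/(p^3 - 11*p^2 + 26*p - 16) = (p^2 - 6*p + 8)/(p^2 - 9*p + 8)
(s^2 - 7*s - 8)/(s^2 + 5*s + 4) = (s - 8)/(s + 4)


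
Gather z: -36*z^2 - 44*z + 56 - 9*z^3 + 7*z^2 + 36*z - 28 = -9*z^3 - 29*z^2 - 8*z + 28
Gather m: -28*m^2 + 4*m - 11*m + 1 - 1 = -28*m^2 - 7*m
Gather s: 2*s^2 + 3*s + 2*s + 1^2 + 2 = 2*s^2 + 5*s + 3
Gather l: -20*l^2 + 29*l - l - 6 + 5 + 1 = -20*l^2 + 28*l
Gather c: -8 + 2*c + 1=2*c - 7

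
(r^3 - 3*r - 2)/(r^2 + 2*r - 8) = (r^2 + 2*r + 1)/(r + 4)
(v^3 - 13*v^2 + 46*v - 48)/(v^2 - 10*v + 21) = (v^2 - 10*v + 16)/(v - 7)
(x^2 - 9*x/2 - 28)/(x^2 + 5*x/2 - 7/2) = (x - 8)/(x - 1)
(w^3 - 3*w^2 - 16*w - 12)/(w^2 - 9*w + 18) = (w^2 + 3*w + 2)/(w - 3)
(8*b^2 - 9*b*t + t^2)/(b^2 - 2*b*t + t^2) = (-8*b + t)/(-b + t)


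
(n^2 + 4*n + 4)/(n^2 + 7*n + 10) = (n + 2)/(n + 5)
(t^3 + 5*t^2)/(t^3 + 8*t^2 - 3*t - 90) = t^2/(t^2 + 3*t - 18)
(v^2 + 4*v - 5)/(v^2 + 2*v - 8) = (v^2 + 4*v - 5)/(v^2 + 2*v - 8)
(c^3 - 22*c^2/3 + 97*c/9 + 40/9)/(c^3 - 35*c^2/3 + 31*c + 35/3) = (c - 8/3)/(c - 7)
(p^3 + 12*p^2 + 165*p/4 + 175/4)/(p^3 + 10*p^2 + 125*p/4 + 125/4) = (p + 7)/(p + 5)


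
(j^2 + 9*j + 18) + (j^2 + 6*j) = 2*j^2 + 15*j + 18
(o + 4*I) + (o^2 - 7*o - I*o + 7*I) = o^2 - 6*o - I*o + 11*I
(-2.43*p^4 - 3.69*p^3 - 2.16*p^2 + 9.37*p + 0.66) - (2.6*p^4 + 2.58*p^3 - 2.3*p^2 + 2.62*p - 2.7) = -5.03*p^4 - 6.27*p^3 + 0.14*p^2 + 6.75*p + 3.36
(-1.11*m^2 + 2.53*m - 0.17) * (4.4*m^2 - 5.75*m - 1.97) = -4.884*m^4 + 17.5145*m^3 - 13.1088*m^2 - 4.0066*m + 0.3349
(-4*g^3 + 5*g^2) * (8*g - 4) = -32*g^4 + 56*g^3 - 20*g^2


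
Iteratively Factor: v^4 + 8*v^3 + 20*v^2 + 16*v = (v + 4)*(v^3 + 4*v^2 + 4*v) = (v + 2)*(v + 4)*(v^2 + 2*v) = (v + 2)^2*(v + 4)*(v)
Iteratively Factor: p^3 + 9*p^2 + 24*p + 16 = (p + 4)*(p^2 + 5*p + 4) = (p + 1)*(p + 4)*(p + 4)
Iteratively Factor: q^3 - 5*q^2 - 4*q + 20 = (q - 5)*(q^2 - 4) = (q - 5)*(q + 2)*(q - 2)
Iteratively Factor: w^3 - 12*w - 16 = (w - 4)*(w^2 + 4*w + 4) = (w - 4)*(w + 2)*(w + 2)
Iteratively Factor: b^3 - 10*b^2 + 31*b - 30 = (b - 3)*(b^2 - 7*b + 10) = (b - 3)*(b - 2)*(b - 5)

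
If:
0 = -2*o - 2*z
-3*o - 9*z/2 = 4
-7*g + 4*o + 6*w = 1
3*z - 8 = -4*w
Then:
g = 101/21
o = 8/3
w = 4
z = -8/3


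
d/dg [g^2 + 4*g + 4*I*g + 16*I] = 2*g + 4 + 4*I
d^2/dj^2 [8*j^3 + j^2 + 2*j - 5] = 48*j + 2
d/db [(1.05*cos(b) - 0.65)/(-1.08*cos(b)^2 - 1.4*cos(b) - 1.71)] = (-1.134*cos(b)^2 + 1.404*cos(b) + 2.7055)*sin(b)/(1.1664*cos(b)^4 + 3.024*cos(b)^3 + 5.6536*cos(b)^2 + 4.788*cos(b) + 2.9241)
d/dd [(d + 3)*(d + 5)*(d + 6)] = 3*d^2 + 28*d + 63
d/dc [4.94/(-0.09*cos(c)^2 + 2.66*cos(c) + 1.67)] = (13.1404 - 0.8892*cos(c))*sin(c)/(-0.09*cos(c)^2 + 2.66*cos(c) + 1.67)^2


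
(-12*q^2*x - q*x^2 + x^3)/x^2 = -12*q^2/x - q + x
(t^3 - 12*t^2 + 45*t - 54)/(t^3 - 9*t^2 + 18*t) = (t - 3)/t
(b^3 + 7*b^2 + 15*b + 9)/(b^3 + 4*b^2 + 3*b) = (b + 3)/b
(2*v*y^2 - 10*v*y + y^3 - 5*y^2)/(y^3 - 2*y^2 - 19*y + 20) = y*(2*v + y)/(y^2 + 3*y - 4)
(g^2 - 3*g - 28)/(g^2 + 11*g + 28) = (g - 7)/(g + 7)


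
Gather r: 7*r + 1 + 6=7*r + 7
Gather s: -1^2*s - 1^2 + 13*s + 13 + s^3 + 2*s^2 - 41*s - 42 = s^3 + 2*s^2 - 29*s - 30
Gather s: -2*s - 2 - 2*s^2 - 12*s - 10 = -2*s^2 - 14*s - 12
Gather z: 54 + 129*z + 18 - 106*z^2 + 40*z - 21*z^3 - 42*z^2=-21*z^3 - 148*z^2 + 169*z + 72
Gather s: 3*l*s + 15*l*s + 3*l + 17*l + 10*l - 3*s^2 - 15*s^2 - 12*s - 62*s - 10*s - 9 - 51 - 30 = 30*l - 18*s^2 + s*(18*l - 84) - 90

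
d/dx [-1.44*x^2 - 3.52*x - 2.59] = -2.88*x - 3.52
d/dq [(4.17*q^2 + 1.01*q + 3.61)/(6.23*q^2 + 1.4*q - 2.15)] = (-0.454300000000003*q^2 - 62.9116*q - 7.2255)/(38.8129*q^4 + 17.444*q^3 - 24.829*q^2 - 6.02*q + 4.6225)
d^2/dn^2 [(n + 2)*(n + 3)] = 2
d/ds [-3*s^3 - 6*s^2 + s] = -9*s^2 - 12*s + 1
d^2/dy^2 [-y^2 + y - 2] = -2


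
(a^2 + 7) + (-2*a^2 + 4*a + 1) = -a^2 + 4*a + 8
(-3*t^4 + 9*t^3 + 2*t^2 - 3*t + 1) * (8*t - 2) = -24*t^5 + 78*t^4 - 2*t^3 - 28*t^2 + 14*t - 2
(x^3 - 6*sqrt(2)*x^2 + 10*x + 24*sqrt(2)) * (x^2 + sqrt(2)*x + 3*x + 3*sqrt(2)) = x^5 - 5*sqrt(2)*x^4 + 3*x^4 - 15*sqrt(2)*x^3 - 2*x^3 - 6*x^2 + 34*sqrt(2)*x^2 + 48*x + 102*sqrt(2)*x + 144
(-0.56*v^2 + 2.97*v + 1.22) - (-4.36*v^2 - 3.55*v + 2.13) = 3.8*v^2 + 6.52*v - 0.91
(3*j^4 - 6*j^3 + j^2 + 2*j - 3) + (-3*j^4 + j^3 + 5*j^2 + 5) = -5*j^3 + 6*j^2 + 2*j + 2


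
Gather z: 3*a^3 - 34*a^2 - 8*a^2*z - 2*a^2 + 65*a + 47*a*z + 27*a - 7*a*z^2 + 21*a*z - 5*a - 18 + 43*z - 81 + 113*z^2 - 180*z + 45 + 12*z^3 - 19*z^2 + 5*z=3*a^3 - 36*a^2 + 87*a + 12*z^3 + z^2*(94 - 7*a) + z*(-8*a^2 + 68*a - 132) - 54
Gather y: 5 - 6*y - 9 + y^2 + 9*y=y^2 + 3*y - 4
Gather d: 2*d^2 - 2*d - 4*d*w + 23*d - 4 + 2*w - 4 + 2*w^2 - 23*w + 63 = 2*d^2 + d*(21 - 4*w) + 2*w^2 - 21*w + 55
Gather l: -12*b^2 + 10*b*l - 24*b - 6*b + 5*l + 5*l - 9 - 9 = -12*b^2 - 30*b + l*(10*b + 10) - 18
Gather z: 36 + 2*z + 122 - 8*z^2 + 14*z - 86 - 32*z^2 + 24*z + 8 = -40*z^2 + 40*z + 80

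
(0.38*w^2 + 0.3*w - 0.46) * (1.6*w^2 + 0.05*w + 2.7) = 0.608*w^4 + 0.499*w^3 + 0.305*w^2 + 0.787*w - 1.242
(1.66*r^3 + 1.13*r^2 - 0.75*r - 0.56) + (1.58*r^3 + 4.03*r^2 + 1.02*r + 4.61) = 3.24*r^3 + 5.16*r^2 + 0.27*r + 4.05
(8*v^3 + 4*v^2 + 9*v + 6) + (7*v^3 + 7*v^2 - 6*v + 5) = 15*v^3 + 11*v^2 + 3*v + 11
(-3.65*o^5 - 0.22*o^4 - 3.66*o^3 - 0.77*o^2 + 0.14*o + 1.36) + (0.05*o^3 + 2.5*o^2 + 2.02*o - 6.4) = -3.65*o^5 - 0.22*o^4 - 3.61*o^3 + 1.73*o^2 + 2.16*o - 5.04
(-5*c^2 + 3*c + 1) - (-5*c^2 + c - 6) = 2*c + 7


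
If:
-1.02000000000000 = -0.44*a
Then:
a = 2.32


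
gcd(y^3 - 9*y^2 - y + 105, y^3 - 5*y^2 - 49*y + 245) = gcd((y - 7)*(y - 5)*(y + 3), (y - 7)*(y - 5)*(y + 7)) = y^2 - 12*y + 35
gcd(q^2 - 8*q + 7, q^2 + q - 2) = q - 1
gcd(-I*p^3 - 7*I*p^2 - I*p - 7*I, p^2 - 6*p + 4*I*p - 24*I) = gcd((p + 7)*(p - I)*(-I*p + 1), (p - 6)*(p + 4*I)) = 1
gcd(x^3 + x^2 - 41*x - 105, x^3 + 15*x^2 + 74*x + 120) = x + 5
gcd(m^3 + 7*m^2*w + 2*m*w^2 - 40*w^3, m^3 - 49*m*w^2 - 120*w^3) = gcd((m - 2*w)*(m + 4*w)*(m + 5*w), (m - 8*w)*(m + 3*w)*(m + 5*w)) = m + 5*w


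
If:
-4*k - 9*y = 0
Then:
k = -9*y/4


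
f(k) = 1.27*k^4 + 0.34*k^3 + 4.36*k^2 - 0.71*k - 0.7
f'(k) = 5.08*k^3 + 1.02*k^2 + 8.72*k - 0.71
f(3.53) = 263.28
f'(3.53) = 266.24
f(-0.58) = 1.26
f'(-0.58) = -6.42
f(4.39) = 580.67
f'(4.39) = 487.02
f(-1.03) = 5.71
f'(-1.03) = -14.16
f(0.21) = -0.65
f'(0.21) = 1.21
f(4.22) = 502.27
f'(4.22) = 436.02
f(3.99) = 409.36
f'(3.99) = 373.01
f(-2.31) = 56.18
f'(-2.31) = -78.03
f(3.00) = 148.46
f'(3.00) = 171.79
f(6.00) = 1871.36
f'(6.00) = 1185.61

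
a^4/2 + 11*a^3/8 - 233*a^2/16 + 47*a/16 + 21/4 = (a/2 + 1/4)*(a - 4)*(a - 3/4)*(a + 7)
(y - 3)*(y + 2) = y^2 - y - 6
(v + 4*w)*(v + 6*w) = v^2 + 10*v*w + 24*w^2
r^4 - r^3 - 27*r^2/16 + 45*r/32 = r*(r - 3/2)*(r - 3/4)*(r + 5/4)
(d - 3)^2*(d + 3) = d^3 - 3*d^2 - 9*d + 27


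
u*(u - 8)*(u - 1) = u^3 - 9*u^2 + 8*u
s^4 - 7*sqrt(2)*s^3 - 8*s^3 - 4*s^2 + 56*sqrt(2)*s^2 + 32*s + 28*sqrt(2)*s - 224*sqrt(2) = (s - 8)*(s - 2)*(s + 2)*(s - 7*sqrt(2))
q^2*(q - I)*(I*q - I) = I*q^4 + q^3 - I*q^3 - q^2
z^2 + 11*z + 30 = (z + 5)*(z + 6)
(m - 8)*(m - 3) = m^2 - 11*m + 24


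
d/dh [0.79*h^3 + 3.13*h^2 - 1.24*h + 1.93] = 2.37*h^2 + 6.26*h - 1.24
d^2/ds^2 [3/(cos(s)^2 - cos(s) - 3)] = 3*(4*sin(s)^4 + 3*sin(s)^2*cos(s) - 15*sin(s)^2 + 3)/(sin(s)^2 + cos(s) + 2)^3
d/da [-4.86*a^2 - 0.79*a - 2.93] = -9.72*a - 0.79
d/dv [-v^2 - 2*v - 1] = -2*v - 2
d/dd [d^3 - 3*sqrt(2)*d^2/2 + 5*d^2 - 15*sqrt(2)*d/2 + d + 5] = 3*d^2 - 3*sqrt(2)*d + 10*d - 15*sqrt(2)/2 + 1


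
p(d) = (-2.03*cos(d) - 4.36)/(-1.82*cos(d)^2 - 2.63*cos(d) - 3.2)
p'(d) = (-3.64*sin(d)*cos(d) - 2.63*sin(d))*(-2.03*cos(d) - 4.36)/(-1.82*cos(d)^2 - 2.63*cos(d) - 3.2)^2 + 2.03*sin(d)/(-1.82*cos(d)^2 - 2.63*cos(d) - 3.2) = (3.6946*cos(d)^2 + 15.8704*cos(d) + 4.9708)*sin(d)/(3.3124*cos(d)^4 + 9.5732*cos(d)^3 + 18.5649*cos(d)^2 + 16.832*cos(d) + 10.24)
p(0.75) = 0.96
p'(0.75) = 0.34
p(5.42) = 1.00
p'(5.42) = -0.40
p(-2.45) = 1.24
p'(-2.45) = 0.64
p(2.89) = 1.01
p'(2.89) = -0.31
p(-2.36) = 1.30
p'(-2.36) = 0.62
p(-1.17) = 1.14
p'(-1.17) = -0.53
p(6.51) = 0.85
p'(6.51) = 0.10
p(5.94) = 0.86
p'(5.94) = -0.15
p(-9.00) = 1.08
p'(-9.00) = 0.49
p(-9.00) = 1.08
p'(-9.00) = 0.49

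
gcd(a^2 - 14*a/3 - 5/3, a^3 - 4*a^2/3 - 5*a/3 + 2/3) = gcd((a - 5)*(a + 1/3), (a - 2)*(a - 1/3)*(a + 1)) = 1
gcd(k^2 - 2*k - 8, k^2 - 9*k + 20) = k - 4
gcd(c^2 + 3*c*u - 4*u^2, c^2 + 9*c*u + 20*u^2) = c + 4*u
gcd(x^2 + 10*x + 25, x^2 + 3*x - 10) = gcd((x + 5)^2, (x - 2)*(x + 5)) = x + 5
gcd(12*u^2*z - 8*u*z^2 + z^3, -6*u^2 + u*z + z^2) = -2*u + z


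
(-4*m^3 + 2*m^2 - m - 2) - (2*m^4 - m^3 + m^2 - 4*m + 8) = -2*m^4 - 3*m^3 + m^2 + 3*m - 10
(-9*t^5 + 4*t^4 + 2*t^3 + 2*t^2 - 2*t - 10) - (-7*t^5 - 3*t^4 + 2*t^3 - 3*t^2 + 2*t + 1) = -2*t^5 + 7*t^4 + 5*t^2 - 4*t - 11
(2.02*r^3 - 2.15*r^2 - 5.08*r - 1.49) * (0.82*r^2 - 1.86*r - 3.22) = 1.6564*r^5 - 5.5202*r^4 - 6.671*r^3 + 15.15*r^2 + 19.129*r + 4.7978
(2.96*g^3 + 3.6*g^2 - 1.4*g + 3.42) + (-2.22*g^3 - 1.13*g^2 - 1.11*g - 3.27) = 0.74*g^3 + 2.47*g^2 - 2.51*g + 0.15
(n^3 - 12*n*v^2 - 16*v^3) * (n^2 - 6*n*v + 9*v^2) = n^5 - 6*n^4*v - 3*n^3*v^2 + 56*n^2*v^3 - 12*n*v^4 - 144*v^5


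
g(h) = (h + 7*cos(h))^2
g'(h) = (2 - 14*sin(h))*(h + 7*cos(h))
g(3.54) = 8.48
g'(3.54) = -21.64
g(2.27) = 5.00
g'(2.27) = 19.48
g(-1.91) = 17.97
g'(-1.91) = -64.44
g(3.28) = 13.34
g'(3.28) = -14.36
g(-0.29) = 41.19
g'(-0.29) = 38.53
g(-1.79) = 10.97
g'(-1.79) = -51.89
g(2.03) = 1.15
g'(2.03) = 11.32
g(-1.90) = 17.33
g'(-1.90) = -63.48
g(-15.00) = 412.81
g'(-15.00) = -225.61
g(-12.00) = 37.12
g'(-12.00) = 33.58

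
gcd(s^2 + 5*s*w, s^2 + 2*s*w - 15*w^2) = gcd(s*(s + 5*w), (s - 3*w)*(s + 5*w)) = s + 5*w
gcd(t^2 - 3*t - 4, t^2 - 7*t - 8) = t + 1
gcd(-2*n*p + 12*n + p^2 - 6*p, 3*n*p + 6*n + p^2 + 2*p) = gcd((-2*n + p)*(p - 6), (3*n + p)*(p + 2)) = 1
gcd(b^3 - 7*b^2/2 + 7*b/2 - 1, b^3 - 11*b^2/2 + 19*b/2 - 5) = b^2 - 3*b + 2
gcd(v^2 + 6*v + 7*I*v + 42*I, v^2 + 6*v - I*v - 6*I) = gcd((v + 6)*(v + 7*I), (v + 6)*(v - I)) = v + 6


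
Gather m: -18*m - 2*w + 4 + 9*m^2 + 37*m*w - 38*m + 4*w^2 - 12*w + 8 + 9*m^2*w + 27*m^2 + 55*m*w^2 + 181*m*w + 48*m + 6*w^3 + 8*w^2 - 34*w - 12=m^2*(9*w + 36) + m*(55*w^2 + 218*w - 8) + 6*w^3 + 12*w^2 - 48*w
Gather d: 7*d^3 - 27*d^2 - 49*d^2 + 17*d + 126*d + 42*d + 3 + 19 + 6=7*d^3 - 76*d^2 + 185*d + 28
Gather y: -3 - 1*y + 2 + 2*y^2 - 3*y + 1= 2*y^2 - 4*y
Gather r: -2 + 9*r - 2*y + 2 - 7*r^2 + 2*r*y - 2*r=-7*r^2 + r*(2*y + 7) - 2*y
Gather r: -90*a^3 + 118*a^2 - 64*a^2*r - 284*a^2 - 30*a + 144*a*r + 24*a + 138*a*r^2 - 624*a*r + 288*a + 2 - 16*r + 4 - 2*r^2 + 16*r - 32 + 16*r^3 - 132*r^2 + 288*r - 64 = -90*a^3 - 166*a^2 + 282*a + 16*r^3 + r^2*(138*a - 134) + r*(-64*a^2 - 480*a + 288) - 90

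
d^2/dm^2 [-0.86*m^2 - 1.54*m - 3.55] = -1.72000000000000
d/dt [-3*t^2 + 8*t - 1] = 8 - 6*t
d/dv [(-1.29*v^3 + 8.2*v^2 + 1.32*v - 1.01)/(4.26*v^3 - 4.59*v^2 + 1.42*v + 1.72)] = (-29.0109*v^4 - 14.91*v^3 + 23.9542*v^2 + 18.9362*v + 3.7046)/(18.1476*v^6 - 39.1068*v^5 + 33.1665*v^4 + 1.6188*v^3 - 13.7732*v^2 + 4.8848*v + 2.9584)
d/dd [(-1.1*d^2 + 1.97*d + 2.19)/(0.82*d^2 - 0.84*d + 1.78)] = (-0.6914*d^2 - 7.5076*d + 5.3462)/(0.6724*d^4 - 1.3776*d^3 + 3.6248*d^2 - 2.9904*d + 3.1684)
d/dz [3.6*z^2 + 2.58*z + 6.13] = 7.2*z + 2.58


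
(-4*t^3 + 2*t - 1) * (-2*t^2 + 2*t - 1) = 8*t^5 - 8*t^4 + 6*t^2 - 4*t + 1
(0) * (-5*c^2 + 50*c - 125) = 0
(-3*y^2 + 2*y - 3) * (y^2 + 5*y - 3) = -3*y^4 - 13*y^3 + 16*y^2 - 21*y + 9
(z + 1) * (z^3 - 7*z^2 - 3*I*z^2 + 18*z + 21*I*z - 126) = z^4 - 6*z^3 - 3*I*z^3 + 11*z^2 + 18*I*z^2 - 108*z + 21*I*z - 126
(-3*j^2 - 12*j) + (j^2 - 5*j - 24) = -2*j^2 - 17*j - 24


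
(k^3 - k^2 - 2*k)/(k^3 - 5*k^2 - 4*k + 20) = k*(k + 1)/(k^2 - 3*k - 10)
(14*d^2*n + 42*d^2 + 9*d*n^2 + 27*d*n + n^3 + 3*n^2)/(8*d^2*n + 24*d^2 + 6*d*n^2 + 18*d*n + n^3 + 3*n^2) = (7*d + n)/(4*d + n)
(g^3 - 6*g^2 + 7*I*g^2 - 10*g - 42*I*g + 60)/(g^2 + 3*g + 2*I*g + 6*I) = (g^2 + g*(-6 + 5*I) - 30*I)/(g + 3)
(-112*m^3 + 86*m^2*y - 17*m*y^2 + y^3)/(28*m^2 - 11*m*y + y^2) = (16*m^2 - 10*m*y + y^2)/(-4*m + y)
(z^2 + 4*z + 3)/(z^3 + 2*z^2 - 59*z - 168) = (z + 1)/(z^2 - z - 56)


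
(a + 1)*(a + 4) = a^2 + 5*a + 4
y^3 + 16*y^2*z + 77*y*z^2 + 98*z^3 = (y + 2*z)*(y + 7*z)^2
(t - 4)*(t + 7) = t^2 + 3*t - 28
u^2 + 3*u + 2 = (u + 1)*(u + 2)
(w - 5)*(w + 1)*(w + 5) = w^3 + w^2 - 25*w - 25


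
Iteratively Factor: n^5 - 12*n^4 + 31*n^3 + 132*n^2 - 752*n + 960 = (n - 4)*(n^4 - 8*n^3 - n^2 + 128*n - 240) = (n - 4)^2*(n^3 - 4*n^2 - 17*n + 60) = (n - 5)*(n - 4)^2*(n^2 + n - 12) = (n - 5)*(n - 4)^2*(n + 4)*(n - 3)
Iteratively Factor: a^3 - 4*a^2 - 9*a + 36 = (a - 3)*(a^2 - a - 12) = (a - 4)*(a - 3)*(a + 3)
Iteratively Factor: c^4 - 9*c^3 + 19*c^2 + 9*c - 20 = (c - 4)*(c^3 - 5*c^2 - c + 5) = (c - 4)*(c + 1)*(c^2 - 6*c + 5) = (c - 5)*(c - 4)*(c + 1)*(c - 1)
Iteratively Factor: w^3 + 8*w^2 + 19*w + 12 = (w + 3)*(w^2 + 5*w + 4) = (w + 3)*(w + 4)*(w + 1)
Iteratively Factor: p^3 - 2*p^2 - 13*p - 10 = (p - 5)*(p^2 + 3*p + 2) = (p - 5)*(p + 1)*(p + 2)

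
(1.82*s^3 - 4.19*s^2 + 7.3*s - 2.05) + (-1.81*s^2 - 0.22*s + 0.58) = 1.82*s^3 - 6.0*s^2 + 7.08*s - 1.47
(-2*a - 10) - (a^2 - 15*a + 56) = -a^2 + 13*a - 66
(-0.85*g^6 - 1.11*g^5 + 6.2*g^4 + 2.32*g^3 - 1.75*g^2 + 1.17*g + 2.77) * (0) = 0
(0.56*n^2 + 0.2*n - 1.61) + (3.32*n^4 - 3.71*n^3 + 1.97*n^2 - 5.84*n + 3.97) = 3.32*n^4 - 3.71*n^3 + 2.53*n^2 - 5.64*n + 2.36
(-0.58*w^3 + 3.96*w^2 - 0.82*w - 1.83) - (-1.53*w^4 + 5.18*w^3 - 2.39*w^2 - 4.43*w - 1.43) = 1.53*w^4 - 5.76*w^3 + 6.35*w^2 + 3.61*w - 0.4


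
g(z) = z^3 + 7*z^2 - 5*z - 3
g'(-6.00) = 19.00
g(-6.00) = 63.00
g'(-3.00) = -20.00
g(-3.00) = 48.00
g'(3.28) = 73.20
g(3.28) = 91.20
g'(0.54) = 3.43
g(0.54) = -3.50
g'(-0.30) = -8.93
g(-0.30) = -0.90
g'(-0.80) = -14.28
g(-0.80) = 4.97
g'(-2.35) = -21.33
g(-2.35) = 34.43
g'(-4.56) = -6.46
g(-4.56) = 70.54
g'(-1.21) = -17.55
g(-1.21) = 11.53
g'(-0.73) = -13.62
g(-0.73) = 3.99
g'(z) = 3*z^2 + 14*z - 5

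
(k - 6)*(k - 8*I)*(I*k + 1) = I*k^3 + 9*k^2 - 6*I*k^2 - 54*k - 8*I*k + 48*I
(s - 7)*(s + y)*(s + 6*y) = s^3 + 7*s^2*y - 7*s^2 + 6*s*y^2 - 49*s*y - 42*y^2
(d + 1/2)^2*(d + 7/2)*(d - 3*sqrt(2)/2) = d^4 - 3*sqrt(2)*d^3/2 + 9*d^3/2 - 27*sqrt(2)*d^2/4 + 15*d^2/4 - 45*sqrt(2)*d/8 + 7*d/8 - 21*sqrt(2)/16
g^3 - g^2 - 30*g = g*(g - 6)*(g + 5)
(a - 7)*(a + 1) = a^2 - 6*a - 7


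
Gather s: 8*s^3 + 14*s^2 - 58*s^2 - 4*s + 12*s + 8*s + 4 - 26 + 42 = 8*s^3 - 44*s^2 + 16*s + 20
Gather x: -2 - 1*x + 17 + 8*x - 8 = 7*x + 7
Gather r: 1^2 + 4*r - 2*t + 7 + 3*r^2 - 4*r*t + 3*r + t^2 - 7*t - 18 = 3*r^2 + r*(7 - 4*t) + t^2 - 9*t - 10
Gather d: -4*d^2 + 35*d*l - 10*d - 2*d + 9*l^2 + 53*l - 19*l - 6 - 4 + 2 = -4*d^2 + d*(35*l - 12) + 9*l^2 + 34*l - 8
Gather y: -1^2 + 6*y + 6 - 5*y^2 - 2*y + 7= -5*y^2 + 4*y + 12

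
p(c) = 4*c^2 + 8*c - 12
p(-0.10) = -12.76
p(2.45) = 31.61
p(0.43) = -7.82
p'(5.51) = 52.08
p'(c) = 8*c + 8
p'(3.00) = 32.00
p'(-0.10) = 7.20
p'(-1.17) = -1.36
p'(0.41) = 11.28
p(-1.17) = -15.88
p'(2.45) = 27.60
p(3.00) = 48.00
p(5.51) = 153.52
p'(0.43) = 11.44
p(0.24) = -9.85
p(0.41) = -8.05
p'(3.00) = 32.00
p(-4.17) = 24.20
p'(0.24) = 9.92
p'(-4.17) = -25.36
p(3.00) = 48.00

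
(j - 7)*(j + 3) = j^2 - 4*j - 21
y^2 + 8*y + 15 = (y + 3)*(y + 5)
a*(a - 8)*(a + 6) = a^3 - 2*a^2 - 48*a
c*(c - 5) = c^2 - 5*c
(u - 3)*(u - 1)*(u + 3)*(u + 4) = u^4 + 3*u^3 - 13*u^2 - 27*u + 36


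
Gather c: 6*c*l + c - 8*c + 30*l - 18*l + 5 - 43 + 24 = c*(6*l - 7) + 12*l - 14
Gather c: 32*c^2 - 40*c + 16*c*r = 32*c^2 + c*(16*r - 40)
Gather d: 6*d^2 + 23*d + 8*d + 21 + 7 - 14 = 6*d^2 + 31*d + 14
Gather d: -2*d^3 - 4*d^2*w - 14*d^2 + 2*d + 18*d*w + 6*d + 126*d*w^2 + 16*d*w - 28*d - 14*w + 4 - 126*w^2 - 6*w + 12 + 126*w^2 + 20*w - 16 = -2*d^3 + d^2*(-4*w - 14) + d*(126*w^2 + 34*w - 20)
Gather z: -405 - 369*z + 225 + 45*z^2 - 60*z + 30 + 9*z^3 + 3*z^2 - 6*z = 9*z^3 + 48*z^2 - 435*z - 150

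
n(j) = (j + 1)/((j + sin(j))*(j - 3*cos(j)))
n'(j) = (j + 1)*(-3*sin(j) - 1)/((j + sin(j))*(j - 3*cos(j))^2) + (j + 1)*(-cos(j) - 1)/((j + sin(j))^2*(j - 3*cos(j))) + 1/((j + sin(j))*(j - 3*cos(j)))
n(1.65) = 0.53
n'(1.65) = -1.11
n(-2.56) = -9.42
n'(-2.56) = 120.28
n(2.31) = 0.25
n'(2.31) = -0.14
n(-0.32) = 0.34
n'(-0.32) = 1.54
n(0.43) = -0.74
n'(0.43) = 0.42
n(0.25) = -0.95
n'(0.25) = 2.37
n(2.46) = 0.23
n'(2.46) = -0.09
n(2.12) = 0.28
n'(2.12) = -0.23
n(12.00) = 0.12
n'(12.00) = 0.00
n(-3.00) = -21.21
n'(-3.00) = -396.80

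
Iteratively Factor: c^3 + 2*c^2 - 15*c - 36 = (c + 3)*(c^2 - c - 12) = (c - 4)*(c + 3)*(c + 3)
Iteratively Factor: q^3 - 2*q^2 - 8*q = (q)*(q^2 - 2*q - 8) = q*(q - 4)*(q + 2)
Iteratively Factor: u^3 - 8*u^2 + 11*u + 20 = (u - 5)*(u^2 - 3*u - 4) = (u - 5)*(u - 4)*(u + 1)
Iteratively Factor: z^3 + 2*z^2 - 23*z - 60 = (z + 3)*(z^2 - z - 20) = (z + 3)*(z + 4)*(z - 5)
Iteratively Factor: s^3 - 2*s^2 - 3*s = (s)*(s^2 - 2*s - 3) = s*(s - 3)*(s + 1)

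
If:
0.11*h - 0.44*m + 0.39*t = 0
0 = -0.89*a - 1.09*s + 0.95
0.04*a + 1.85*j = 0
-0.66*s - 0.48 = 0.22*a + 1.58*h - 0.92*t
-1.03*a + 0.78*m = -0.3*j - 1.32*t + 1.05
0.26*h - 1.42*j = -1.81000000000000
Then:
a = -11.16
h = -5.64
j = 0.24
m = -5.56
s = 9.98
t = -4.68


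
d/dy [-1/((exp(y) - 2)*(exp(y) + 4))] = 2*(exp(y) + 1)*exp(y)/((exp(y) - 2)^2*(exp(y) + 4)^2)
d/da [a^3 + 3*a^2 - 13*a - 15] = 3*a^2 + 6*a - 13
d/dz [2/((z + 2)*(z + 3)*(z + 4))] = 2*(-3*z^2 - 18*z - 26)/(z^6 + 18*z^5 + 133*z^4 + 516*z^3 + 1108*z^2 + 1248*z + 576)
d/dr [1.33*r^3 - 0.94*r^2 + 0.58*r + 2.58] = 3.99*r^2 - 1.88*r + 0.58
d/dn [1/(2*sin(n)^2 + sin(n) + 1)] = -(4*sin(n) + 1)*cos(n)/(sin(n) - cos(2*n) + 2)^2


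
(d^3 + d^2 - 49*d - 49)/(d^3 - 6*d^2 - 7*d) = (d + 7)/d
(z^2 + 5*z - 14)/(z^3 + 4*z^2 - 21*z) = (z - 2)/(z*(z - 3))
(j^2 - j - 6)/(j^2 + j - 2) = (j - 3)/(j - 1)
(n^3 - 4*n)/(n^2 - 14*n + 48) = n*(n^2 - 4)/(n^2 - 14*n + 48)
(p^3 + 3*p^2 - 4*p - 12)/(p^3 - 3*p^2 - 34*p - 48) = (p - 2)/(p - 8)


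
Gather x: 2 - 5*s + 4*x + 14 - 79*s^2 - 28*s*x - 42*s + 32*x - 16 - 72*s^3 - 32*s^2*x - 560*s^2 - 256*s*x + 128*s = -72*s^3 - 639*s^2 + 81*s + x*(-32*s^2 - 284*s + 36)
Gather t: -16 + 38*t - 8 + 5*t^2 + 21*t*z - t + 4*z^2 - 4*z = 5*t^2 + t*(21*z + 37) + 4*z^2 - 4*z - 24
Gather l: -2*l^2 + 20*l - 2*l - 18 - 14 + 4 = -2*l^2 + 18*l - 28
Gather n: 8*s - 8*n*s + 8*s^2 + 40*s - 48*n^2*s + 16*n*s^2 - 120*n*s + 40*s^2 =-48*n^2*s + n*(16*s^2 - 128*s) + 48*s^2 + 48*s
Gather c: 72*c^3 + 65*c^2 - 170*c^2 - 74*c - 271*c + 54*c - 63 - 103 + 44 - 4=72*c^3 - 105*c^2 - 291*c - 126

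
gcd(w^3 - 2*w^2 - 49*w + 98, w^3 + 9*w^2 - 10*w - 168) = w + 7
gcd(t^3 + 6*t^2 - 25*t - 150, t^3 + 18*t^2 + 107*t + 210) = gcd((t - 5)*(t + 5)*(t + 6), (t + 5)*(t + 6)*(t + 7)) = t^2 + 11*t + 30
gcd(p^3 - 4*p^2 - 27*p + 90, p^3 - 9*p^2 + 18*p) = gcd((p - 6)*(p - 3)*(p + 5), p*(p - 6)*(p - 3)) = p^2 - 9*p + 18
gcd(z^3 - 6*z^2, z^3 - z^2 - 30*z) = z^2 - 6*z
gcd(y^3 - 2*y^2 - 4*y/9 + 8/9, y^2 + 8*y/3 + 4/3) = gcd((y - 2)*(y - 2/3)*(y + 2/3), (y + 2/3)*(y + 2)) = y + 2/3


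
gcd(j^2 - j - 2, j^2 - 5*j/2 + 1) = j - 2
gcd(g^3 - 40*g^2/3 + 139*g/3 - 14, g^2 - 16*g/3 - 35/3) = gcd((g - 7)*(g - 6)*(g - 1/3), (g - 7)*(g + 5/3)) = g - 7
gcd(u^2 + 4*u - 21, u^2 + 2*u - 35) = u + 7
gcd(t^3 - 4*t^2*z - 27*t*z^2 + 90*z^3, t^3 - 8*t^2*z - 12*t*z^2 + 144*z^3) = -t + 6*z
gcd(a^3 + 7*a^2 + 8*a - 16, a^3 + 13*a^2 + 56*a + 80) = a^2 + 8*a + 16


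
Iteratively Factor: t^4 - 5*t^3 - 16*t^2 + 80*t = (t)*(t^3 - 5*t^2 - 16*t + 80) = t*(t + 4)*(t^2 - 9*t + 20) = t*(t - 4)*(t + 4)*(t - 5)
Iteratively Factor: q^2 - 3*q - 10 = (q - 5)*(q + 2)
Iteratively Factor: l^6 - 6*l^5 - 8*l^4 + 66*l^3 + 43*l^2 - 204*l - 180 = (l - 3)*(l^5 - 3*l^4 - 17*l^3 + 15*l^2 + 88*l + 60) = (l - 3)*(l + 2)*(l^4 - 5*l^3 - 7*l^2 + 29*l + 30) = (l - 3)*(l + 1)*(l + 2)*(l^3 - 6*l^2 - l + 30) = (l - 3)*(l + 1)*(l + 2)^2*(l^2 - 8*l + 15) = (l - 5)*(l - 3)*(l + 1)*(l + 2)^2*(l - 3)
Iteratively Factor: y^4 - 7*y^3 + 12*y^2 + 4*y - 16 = (y - 2)*(y^3 - 5*y^2 + 2*y + 8) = (y - 2)^2*(y^2 - 3*y - 4) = (y - 2)^2*(y + 1)*(y - 4)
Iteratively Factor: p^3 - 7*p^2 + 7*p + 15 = (p + 1)*(p^2 - 8*p + 15) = (p - 3)*(p + 1)*(p - 5)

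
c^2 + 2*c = c*(c + 2)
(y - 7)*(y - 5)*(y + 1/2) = y^3 - 23*y^2/2 + 29*y + 35/2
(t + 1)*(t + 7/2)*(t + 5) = t^3 + 19*t^2/2 + 26*t + 35/2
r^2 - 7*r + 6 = (r - 6)*(r - 1)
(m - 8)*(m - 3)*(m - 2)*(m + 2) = m^4 - 11*m^3 + 20*m^2 + 44*m - 96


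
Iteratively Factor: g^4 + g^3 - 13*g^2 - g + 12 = (g + 1)*(g^3 - 13*g + 12) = (g - 3)*(g + 1)*(g^2 + 3*g - 4) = (g - 3)*(g + 1)*(g + 4)*(g - 1)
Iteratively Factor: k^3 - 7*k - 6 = (k - 3)*(k^2 + 3*k + 2) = (k - 3)*(k + 1)*(k + 2)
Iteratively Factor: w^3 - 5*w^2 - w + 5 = (w + 1)*(w^2 - 6*w + 5) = (w - 1)*(w + 1)*(w - 5)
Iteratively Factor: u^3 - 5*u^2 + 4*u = (u)*(u^2 - 5*u + 4) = u*(u - 1)*(u - 4)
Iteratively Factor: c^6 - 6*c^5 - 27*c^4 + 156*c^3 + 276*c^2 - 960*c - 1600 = (c - 5)*(c^5 - c^4 - 32*c^3 - 4*c^2 + 256*c + 320) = (c - 5)*(c + 4)*(c^4 - 5*c^3 - 12*c^2 + 44*c + 80) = (c - 5)*(c - 4)*(c + 4)*(c^3 - c^2 - 16*c - 20) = (c - 5)^2*(c - 4)*(c + 4)*(c^2 + 4*c + 4) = (c - 5)^2*(c - 4)*(c + 2)*(c + 4)*(c + 2)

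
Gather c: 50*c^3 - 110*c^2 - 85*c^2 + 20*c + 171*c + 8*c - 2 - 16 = 50*c^3 - 195*c^2 + 199*c - 18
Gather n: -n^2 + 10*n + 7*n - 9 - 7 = -n^2 + 17*n - 16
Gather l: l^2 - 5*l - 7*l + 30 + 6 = l^2 - 12*l + 36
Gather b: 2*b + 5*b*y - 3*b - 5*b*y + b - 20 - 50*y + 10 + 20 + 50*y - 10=0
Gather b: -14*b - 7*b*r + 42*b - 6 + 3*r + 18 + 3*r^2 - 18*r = b*(28 - 7*r) + 3*r^2 - 15*r + 12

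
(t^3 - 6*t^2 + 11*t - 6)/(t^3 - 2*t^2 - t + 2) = (t - 3)/(t + 1)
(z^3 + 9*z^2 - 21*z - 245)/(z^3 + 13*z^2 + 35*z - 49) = (z - 5)/(z - 1)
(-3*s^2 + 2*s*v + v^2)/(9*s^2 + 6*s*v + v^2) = (-s + v)/(3*s + v)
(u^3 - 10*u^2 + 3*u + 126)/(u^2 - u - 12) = (u^2 - 13*u + 42)/(u - 4)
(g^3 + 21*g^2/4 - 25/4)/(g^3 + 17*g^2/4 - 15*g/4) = (4*g^2 + g - 5)/(g*(4*g - 3))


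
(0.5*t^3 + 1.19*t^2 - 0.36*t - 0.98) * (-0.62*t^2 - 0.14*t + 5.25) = -0.31*t^5 - 0.8078*t^4 + 2.6816*t^3 + 6.9055*t^2 - 1.7528*t - 5.145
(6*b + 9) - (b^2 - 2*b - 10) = -b^2 + 8*b + 19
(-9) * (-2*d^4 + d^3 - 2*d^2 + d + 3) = 18*d^4 - 9*d^3 + 18*d^2 - 9*d - 27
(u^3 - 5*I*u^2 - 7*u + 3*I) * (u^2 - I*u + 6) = u^5 - 6*I*u^4 - 6*u^3 - 20*I*u^2 - 39*u + 18*I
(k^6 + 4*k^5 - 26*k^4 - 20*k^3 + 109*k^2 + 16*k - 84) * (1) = k^6 + 4*k^5 - 26*k^4 - 20*k^3 + 109*k^2 + 16*k - 84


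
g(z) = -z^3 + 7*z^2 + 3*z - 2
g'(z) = -3*z^2 + 14*z + 3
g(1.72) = 18.78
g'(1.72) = 18.20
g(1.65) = 17.52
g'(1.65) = 17.93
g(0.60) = 2.10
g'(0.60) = 10.32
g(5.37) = 61.11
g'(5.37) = -8.33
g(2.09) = 25.72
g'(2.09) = 19.16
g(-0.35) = -2.15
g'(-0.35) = -2.27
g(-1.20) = 6.21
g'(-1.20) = -18.12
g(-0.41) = -1.98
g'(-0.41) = -3.24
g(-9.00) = 1267.00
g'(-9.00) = -366.00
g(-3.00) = 79.00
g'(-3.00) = -66.00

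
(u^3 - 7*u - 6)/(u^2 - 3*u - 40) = (-u^3 + 7*u + 6)/(-u^2 + 3*u + 40)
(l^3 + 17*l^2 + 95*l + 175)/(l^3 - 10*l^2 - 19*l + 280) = (l^2 + 12*l + 35)/(l^2 - 15*l + 56)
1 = 1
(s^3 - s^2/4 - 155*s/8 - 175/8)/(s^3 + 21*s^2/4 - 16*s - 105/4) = (2*s^2 - 3*s - 35)/(2*(s^2 + 4*s - 21))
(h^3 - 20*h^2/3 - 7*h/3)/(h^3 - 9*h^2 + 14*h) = (h + 1/3)/(h - 2)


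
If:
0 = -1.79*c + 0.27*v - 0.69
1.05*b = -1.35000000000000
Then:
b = -1.29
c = 0.150837988826816*v - 0.385474860335196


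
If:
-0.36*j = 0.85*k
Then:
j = -2.36111111111111*k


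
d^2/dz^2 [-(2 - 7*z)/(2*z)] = -2/z^3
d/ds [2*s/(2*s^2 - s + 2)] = 4*(1 - s^2)/(4*s^4 - 4*s^3 + 9*s^2 - 4*s + 4)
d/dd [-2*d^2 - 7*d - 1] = -4*d - 7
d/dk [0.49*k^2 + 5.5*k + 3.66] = 0.98*k + 5.5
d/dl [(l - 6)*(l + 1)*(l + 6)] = 3*l^2 + 2*l - 36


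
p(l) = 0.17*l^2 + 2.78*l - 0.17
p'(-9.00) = -0.28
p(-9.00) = -11.42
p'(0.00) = 2.78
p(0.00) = -0.17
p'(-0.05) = 2.76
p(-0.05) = -0.31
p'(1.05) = 3.14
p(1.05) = 2.94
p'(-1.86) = 2.15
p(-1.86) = -4.75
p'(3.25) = 3.88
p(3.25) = 10.66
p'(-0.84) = 2.49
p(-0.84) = -2.39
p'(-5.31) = 0.97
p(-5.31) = -10.14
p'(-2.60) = 1.90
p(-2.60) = -6.25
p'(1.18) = 3.18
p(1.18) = 3.35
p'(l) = 0.34*l + 2.78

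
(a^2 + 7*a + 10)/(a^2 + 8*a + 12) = (a + 5)/(a + 6)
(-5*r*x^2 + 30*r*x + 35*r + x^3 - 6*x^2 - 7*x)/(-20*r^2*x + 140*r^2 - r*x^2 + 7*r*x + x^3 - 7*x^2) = (x + 1)/(4*r + x)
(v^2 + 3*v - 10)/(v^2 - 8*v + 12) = (v + 5)/(v - 6)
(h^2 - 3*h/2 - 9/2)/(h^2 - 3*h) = (h + 3/2)/h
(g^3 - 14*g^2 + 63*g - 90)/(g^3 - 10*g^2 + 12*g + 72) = (g^2 - 8*g + 15)/(g^2 - 4*g - 12)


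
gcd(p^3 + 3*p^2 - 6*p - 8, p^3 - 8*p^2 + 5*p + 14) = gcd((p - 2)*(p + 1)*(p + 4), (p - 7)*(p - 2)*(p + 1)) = p^2 - p - 2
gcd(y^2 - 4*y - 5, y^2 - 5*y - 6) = y + 1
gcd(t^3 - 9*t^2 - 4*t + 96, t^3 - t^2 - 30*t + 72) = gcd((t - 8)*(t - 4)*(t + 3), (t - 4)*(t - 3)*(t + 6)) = t - 4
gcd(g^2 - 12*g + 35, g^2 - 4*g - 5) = g - 5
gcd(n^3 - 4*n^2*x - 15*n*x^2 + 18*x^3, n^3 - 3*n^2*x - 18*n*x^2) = -n^2 + 3*n*x + 18*x^2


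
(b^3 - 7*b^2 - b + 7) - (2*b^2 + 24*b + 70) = b^3 - 9*b^2 - 25*b - 63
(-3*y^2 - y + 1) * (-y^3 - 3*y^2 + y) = 3*y^5 + 10*y^4 - y^3 - 4*y^2 + y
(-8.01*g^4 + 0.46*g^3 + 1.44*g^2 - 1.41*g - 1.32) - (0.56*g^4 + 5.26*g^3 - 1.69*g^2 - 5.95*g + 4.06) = -8.57*g^4 - 4.8*g^3 + 3.13*g^2 + 4.54*g - 5.38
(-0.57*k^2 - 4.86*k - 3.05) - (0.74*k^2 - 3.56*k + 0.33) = -1.31*k^2 - 1.3*k - 3.38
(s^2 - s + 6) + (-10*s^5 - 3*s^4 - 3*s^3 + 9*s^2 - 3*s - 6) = -10*s^5 - 3*s^4 - 3*s^3 + 10*s^2 - 4*s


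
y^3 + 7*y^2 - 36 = (y - 2)*(y + 3)*(y + 6)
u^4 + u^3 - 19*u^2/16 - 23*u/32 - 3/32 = (u - 1)*(u + 1/4)^2*(u + 3/2)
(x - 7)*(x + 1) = x^2 - 6*x - 7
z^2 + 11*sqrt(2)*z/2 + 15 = (z + 5*sqrt(2)/2)*(z + 3*sqrt(2))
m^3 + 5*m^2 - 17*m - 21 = (m - 3)*(m + 1)*(m + 7)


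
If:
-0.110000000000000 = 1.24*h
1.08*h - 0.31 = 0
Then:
No Solution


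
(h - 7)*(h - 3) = h^2 - 10*h + 21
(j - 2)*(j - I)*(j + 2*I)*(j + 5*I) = j^4 - 2*j^3 + 6*I*j^3 - 3*j^2 - 12*I*j^2 + 6*j + 10*I*j - 20*I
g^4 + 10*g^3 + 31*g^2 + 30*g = g*(g + 2)*(g + 3)*(g + 5)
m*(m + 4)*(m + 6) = m^3 + 10*m^2 + 24*m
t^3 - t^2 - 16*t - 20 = (t - 5)*(t + 2)^2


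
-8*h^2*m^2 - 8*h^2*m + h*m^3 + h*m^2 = m*(-8*h + m)*(h*m + h)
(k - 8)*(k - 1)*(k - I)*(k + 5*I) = k^4 - 9*k^3 + 4*I*k^3 + 13*k^2 - 36*I*k^2 - 45*k + 32*I*k + 40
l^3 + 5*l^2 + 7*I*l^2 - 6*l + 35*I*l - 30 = (l + 5)*(l + I)*(l + 6*I)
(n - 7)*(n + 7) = n^2 - 49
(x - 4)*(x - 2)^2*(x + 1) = x^4 - 7*x^3 + 12*x^2 + 4*x - 16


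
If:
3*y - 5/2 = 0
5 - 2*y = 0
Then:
No Solution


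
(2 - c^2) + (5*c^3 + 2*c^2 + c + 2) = 5*c^3 + c^2 + c + 4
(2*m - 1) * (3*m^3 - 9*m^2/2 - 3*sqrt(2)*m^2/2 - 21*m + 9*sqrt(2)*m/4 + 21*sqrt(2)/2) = 6*m^4 - 12*m^3 - 3*sqrt(2)*m^3 - 75*m^2/2 + 6*sqrt(2)*m^2 + 21*m + 75*sqrt(2)*m/4 - 21*sqrt(2)/2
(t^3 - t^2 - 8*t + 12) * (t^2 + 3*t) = t^5 + 2*t^4 - 11*t^3 - 12*t^2 + 36*t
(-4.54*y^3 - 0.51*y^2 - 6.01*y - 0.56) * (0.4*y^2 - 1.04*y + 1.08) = -1.816*y^5 + 4.5176*y^4 - 6.7768*y^3 + 5.4756*y^2 - 5.9084*y - 0.6048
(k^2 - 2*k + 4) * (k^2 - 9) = k^4 - 2*k^3 - 5*k^2 + 18*k - 36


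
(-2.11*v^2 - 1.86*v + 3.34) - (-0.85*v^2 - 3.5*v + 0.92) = -1.26*v^2 + 1.64*v + 2.42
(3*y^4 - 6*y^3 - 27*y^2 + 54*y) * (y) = 3*y^5 - 6*y^4 - 27*y^3 + 54*y^2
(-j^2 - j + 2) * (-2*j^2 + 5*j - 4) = 2*j^4 - 3*j^3 - 5*j^2 + 14*j - 8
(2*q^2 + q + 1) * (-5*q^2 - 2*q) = -10*q^4 - 9*q^3 - 7*q^2 - 2*q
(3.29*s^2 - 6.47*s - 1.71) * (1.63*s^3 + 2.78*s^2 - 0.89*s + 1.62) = 5.3627*s^5 - 1.3999*s^4 - 23.702*s^3 + 6.3343*s^2 - 8.9595*s - 2.7702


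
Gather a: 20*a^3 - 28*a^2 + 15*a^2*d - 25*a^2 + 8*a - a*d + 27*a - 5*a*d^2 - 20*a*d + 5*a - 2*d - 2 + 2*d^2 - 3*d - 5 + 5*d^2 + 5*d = 20*a^3 + a^2*(15*d - 53) + a*(-5*d^2 - 21*d + 40) + 7*d^2 - 7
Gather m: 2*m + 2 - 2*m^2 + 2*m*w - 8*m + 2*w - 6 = -2*m^2 + m*(2*w - 6) + 2*w - 4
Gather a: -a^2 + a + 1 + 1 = -a^2 + a + 2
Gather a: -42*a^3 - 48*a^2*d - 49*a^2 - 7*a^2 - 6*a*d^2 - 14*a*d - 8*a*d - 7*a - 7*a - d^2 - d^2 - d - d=-42*a^3 + a^2*(-48*d - 56) + a*(-6*d^2 - 22*d - 14) - 2*d^2 - 2*d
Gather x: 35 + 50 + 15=100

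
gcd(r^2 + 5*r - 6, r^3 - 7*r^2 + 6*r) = r - 1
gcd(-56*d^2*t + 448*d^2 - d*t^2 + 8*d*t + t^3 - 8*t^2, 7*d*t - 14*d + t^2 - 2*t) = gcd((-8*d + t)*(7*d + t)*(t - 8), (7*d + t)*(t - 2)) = 7*d + t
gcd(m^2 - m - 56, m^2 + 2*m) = 1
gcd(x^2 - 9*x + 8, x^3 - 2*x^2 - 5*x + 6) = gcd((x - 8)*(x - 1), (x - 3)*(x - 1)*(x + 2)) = x - 1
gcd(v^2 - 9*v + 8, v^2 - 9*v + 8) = v^2 - 9*v + 8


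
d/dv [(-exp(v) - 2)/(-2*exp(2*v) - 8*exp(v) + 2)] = (-2*(exp(v) + 2)^2 + exp(2*v) + 4*exp(v) - 1)*exp(v)/(2*(exp(2*v) + 4*exp(v) - 1)^2)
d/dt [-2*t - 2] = -2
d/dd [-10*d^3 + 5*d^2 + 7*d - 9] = -30*d^2 + 10*d + 7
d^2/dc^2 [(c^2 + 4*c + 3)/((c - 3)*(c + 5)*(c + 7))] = 2*(c^6 + 12*c^5 + 129*c^4 + 1288*c^3 + 6075*c^2 + 12204*c + 13443)/(c^9 + 27*c^8 + 240*c^7 + 360*c^6 - 5910*c^5 - 24858*c^4 + 38744*c^3 + 297360*c^2 - 33075*c - 1157625)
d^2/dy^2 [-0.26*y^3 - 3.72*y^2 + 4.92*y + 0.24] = -1.56*y - 7.44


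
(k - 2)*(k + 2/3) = k^2 - 4*k/3 - 4/3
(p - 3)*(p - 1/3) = p^2 - 10*p/3 + 1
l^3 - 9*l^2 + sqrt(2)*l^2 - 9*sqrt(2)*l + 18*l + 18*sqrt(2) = (l - 6)*(l - 3)*(l + sqrt(2))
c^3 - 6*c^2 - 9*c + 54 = (c - 6)*(c - 3)*(c + 3)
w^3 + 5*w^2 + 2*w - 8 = (w - 1)*(w + 2)*(w + 4)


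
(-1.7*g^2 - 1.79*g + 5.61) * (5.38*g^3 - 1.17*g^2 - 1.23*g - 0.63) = -9.146*g^5 - 7.6412*g^4 + 34.3671*g^3 - 3.291*g^2 - 5.7726*g - 3.5343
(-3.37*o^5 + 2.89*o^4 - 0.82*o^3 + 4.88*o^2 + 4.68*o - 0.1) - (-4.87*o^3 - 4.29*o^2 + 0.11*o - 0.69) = -3.37*o^5 + 2.89*o^4 + 4.05*o^3 + 9.17*o^2 + 4.57*o + 0.59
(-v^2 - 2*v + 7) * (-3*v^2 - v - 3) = 3*v^4 + 7*v^3 - 16*v^2 - v - 21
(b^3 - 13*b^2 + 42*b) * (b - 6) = b^4 - 19*b^3 + 120*b^2 - 252*b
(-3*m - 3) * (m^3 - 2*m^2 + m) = -3*m^4 + 3*m^3 + 3*m^2 - 3*m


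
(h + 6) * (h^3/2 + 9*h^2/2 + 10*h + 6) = h^4/2 + 15*h^3/2 + 37*h^2 + 66*h + 36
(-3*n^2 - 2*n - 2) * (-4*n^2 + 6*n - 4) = 12*n^4 - 10*n^3 + 8*n^2 - 4*n + 8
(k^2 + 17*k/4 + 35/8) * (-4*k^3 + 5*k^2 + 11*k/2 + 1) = -4*k^5 - 12*k^4 + 37*k^3/4 + 185*k^2/4 + 453*k/16 + 35/8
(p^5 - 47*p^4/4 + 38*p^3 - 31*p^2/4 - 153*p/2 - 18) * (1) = p^5 - 47*p^4/4 + 38*p^3 - 31*p^2/4 - 153*p/2 - 18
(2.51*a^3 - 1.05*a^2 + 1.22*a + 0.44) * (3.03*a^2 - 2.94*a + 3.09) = 7.6053*a^5 - 10.5609*a^4 + 14.5395*a^3 - 5.4981*a^2 + 2.4762*a + 1.3596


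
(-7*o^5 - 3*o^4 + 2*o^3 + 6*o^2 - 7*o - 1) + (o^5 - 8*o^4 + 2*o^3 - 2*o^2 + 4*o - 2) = -6*o^5 - 11*o^4 + 4*o^3 + 4*o^2 - 3*o - 3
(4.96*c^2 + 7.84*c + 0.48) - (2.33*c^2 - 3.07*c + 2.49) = 2.63*c^2 + 10.91*c - 2.01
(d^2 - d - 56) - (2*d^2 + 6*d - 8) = -d^2 - 7*d - 48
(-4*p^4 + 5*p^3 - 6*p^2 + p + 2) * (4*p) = -16*p^5 + 20*p^4 - 24*p^3 + 4*p^2 + 8*p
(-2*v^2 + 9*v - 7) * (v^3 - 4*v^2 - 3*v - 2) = -2*v^5 + 17*v^4 - 37*v^3 + 5*v^2 + 3*v + 14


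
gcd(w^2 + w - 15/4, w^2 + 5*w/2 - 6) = w - 3/2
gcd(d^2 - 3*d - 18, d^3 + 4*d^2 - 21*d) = 1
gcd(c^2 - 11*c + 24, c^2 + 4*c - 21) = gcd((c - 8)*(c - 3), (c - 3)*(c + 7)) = c - 3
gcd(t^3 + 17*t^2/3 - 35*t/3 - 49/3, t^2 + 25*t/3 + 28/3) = t + 7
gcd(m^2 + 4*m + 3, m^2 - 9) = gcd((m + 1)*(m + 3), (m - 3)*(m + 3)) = m + 3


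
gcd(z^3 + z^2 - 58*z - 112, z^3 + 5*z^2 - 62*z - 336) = z^2 - z - 56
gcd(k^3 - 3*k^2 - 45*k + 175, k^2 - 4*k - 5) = k - 5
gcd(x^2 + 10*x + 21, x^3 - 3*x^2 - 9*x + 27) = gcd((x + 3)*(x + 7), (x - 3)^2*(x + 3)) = x + 3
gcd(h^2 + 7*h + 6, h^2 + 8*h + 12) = h + 6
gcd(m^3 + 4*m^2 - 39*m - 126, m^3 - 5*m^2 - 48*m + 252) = m^2 + m - 42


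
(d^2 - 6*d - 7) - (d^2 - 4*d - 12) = 5 - 2*d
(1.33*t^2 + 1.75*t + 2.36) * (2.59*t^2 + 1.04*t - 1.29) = 3.4447*t^4 + 5.9157*t^3 + 6.2167*t^2 + 0.1969*t - 3.0444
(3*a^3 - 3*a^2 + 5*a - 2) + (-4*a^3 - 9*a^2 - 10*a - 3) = -a^3 - 12*a^2 - 5*a - 5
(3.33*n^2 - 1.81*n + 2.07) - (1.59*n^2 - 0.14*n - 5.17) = 1.74*n^2 - 1.67*n + 7.24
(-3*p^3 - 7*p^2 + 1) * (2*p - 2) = -6*p^4 - 8*p^3 + 14*p^2 + 2*p - 2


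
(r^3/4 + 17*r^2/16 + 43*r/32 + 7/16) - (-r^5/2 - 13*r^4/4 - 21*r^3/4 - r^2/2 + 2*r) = r^5/2 + 13*r^4/4 + 11*r^3/2 + 25*r^2/16 - 21*r/32 + 7/16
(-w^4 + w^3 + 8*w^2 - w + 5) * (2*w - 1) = -2*w^5 + 3*w^4 + 15*w^3 - 10*w^2 + 11*w - 5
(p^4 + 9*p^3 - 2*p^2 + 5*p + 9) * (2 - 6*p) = -6*p^5 - 52*p^4 + 30*p^3 - 34*p^2 - 44*p + 18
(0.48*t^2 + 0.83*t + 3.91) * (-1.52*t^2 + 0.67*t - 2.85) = -0.7296*t^4 - 0.94*t^3 - 6.7551*t^2 + 0.2542*t - 11.1435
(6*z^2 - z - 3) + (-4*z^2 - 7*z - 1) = 2*z^2 - 8*z - 4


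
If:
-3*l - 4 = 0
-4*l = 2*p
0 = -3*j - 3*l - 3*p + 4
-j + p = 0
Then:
No Solution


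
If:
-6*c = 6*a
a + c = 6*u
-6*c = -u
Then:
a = 0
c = 0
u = 0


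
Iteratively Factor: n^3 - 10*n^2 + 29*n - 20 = (n - 1)*(n^2 - 9*n + 20) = (n - 4)*(n - 1)*(n - 5)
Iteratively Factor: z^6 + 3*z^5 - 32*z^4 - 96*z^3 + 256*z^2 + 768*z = (z)*(z^5 + 3*z^4 - 32*z^3 - 96*z^2 + 256*z + 768) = z*(z - 4)*(z^4 + 7*z^3 - 4*z^2 - 112*z - 192) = z*(z - 4)*(z + 4)*(z^3 + 3*z^2 - 16*z - 48) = z*(z - 4)*(z + 4)^2*(z^2 - z - 12) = z*(z - 4)*(z + 3)*(z + 4)^2*(z - 4)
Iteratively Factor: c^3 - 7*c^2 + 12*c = (c - 4)*(c^2 - 3*c) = (c - 4)*(c - 3)*(c)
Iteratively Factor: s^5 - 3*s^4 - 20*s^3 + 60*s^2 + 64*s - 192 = (s + 4)*(s^4 - 7*s^3 + 8*s^2 + 28*s - 48) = (s - 3)*(s + 4)*(s^3 - 4*s^2 - 4*s + 16) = (s - 3)*(s - 2)*(s + 4)*(s^2 - 2*s - 8) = (s - 4)*(s - 3)*(s - 2)*(s + 4)*(s + 2)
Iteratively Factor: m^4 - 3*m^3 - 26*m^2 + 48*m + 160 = (m - 5)*(m^3 + 2*m^2 - 16*m - 32) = (m - 5)*(m - 4)*(m^2 + 6*m + 8) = (m - 5)*(m - 4)*(m + 4)*(m + 2)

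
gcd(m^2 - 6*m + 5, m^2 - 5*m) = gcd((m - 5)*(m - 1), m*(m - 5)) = m - 5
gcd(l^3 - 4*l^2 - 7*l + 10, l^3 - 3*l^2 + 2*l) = l - 1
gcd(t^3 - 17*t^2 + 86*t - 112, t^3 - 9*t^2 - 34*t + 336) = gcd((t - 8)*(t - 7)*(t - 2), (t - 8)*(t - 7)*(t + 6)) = t^2 - 15*t + 56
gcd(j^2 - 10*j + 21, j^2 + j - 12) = j - 3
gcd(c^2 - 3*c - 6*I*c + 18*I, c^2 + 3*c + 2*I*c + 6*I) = 1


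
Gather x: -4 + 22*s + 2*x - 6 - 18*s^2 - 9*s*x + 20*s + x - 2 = -18*s^2 + 42*s + x*(3 - 9*s) - 12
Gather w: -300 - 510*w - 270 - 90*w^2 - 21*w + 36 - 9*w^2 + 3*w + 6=-99*w^2 - 528*w - 528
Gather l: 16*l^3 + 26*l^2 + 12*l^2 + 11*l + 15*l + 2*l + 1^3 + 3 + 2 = 16*l^3 + 38*l^2 + 28*l + 6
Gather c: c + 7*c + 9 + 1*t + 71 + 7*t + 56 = 8*c + 8*t + 136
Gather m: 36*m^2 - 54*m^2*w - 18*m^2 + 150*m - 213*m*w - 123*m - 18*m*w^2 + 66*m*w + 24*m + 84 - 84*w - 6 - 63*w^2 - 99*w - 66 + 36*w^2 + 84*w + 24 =m^2*(18 - 54*w) + m*(-18*w^2 - 147*w + 51) - 27*w^2 - 99*w + 36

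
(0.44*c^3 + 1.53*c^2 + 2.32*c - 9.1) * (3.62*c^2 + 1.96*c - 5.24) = 1.5928*c^5 + 6.401*c^4 + 9.0916*c^3 - 36.412*c^2 - 29.9928*c + 47.684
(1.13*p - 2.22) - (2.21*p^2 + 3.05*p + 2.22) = -2.21*p^2 - 1.92*p - 4.44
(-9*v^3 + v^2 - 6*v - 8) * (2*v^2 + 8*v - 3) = -18*v^5 - 70*v^4 + 23*v^3 - 67*v^2 - 46*v + 24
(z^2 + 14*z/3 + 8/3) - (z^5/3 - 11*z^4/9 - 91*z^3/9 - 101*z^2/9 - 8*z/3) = -z^5/3 + 11*z^4/9 + 91*z^3/9 + 110*z^2/9 + 22*z/3 + 8/3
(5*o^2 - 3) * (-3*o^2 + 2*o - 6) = -15*o^4 + 10*o^3 - 21*o^2 - 6*o + 18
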